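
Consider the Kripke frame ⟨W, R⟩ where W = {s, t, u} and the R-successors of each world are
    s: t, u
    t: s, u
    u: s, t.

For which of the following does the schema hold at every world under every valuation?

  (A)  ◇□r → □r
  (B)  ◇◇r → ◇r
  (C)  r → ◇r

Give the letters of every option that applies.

R is not reflexive: not s R s.
R is not transitive: s R t and t R s but not s R s.
R is not euclidean: s R t and s R t but not t R t.
(A) the dual of axiom 5: valid iff R is euclidean. R is not euclidean — not valid.
(B) ◇◇r → ◇r is the dual of axiom 4, which corresponds to transitivity. R is not transitive — not valid.
(C) r → ◇r is the dual of axiom T; it is valid on a frame exactly when R is reflexive. R is not reflexive, so not valid.

none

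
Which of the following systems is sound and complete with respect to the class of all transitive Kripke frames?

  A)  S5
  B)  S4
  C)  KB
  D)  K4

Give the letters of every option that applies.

D

(A) S5 is determined by the class of reflexive, symmetric, and transitive frames.
(B) S4 is determined by the class of reflexive and transitive frames.
(C) KB is determined by the class of symmetric frames.
(D) K4 is determined by exactly this class.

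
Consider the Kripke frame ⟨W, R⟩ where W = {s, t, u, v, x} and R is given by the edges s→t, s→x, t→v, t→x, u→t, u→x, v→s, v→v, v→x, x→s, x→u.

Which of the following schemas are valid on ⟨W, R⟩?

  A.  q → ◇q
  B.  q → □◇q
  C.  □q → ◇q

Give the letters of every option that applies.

C

R is not reflexive: not s R s.
R is not symmetric: s R t but not t R s.
R is serial: every world has an R-successor.
(A) q → ◇q is the dual of axiom T; it is valid on a frame exactly when R is reflexive. R is not reflexive, so not valid.
(B) q → □◇q is axiom B, which corresponds to symmetry. R is not symmetric — not valid.
(C) □q → ◇q (axiom D) characterises the serial frames. R is serial — valid.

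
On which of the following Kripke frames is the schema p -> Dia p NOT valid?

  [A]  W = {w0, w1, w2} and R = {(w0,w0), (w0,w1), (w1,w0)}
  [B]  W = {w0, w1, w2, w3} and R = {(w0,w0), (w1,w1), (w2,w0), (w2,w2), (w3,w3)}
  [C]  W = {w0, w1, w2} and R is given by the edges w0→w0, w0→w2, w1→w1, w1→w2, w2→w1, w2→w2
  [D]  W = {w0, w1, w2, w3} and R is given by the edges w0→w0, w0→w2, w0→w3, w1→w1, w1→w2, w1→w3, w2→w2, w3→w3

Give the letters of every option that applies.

The schema p -> Dia p is the dual of axiom T; it is valid on a frame iff R is reflexive.
(A) R is not reflexive (not w1 R w1), so the schema fails here.
(B) R is reflexive (each world relates to itself), so the schema is valid here.
(C) R is reflexive (each world relates to itself), so the schema is valid here.
(D) R is reflexive (each world relates to itself), so the schema is valid here.

A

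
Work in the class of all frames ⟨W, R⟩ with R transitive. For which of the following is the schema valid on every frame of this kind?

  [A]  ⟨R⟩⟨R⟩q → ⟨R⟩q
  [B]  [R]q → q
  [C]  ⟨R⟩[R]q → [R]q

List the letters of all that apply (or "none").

(A) the dual of axiom 4: valid iff R is transitive. Every such R is transitive — valid.
(B) [R]q → q (axiom T) characterises the reflexive frames. Such an R need not be reflexive — not valid.
(C) ⟨R⟩[R]q → [R]q is the dual of axiom 5, which corresponds to the euclidean property. Such an R need not be euclidean — not valid.

A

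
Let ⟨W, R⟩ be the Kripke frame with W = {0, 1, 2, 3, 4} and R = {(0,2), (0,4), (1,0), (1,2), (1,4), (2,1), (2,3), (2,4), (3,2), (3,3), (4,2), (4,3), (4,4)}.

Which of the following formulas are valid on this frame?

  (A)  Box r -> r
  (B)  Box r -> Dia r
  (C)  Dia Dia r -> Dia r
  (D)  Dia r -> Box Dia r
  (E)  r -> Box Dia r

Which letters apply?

B

R is not reflexive: not 0 R 0.
R is not symmetric: 0 R 2 but not 2 R 0.
R is not transitive: 0 R 2 and 2 R 1 but not 0 R 1.
R is not euclidean: 1 R 2 and 1 R 0 but not 2 R 0.
R is serial: every world has an R-successor.
(A) Box r -> r (axiom T) characterises the reflexive frames. R is not reflexive — not valid.
(B) Box r -> Dia r (axiom D) characterises the serial frames. R is serial — valid.
(C) Dia Dia r -> Dia r (the dual of axiom 4) characterises the transitive frames. R is not transitive — not valid.
(D) Dia r -> Box Dia r (axiom 5) characterises the euclidean frames. R is not euclidean — not valid.
(E) r -> Box Dia r (axiom B) characterises the symmetric frames. R is not symmetric — not valid.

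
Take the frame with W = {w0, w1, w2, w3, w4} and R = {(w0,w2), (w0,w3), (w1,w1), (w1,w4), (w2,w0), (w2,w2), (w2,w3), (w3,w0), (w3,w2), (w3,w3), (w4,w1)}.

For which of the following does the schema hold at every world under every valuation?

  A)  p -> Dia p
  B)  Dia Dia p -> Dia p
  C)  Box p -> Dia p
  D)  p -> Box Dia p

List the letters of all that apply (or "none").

R is not reflexive: not w0 R w0.
R is symmetric: every R-edge is matched by its reverse.
R is not transitive: w0 R w2 and w2 R w0 but not w0 R w0.
R is serial: every world has an R-successor.
(A) p -> Dia p is the dual of axiom T; it is valid on a frame exactly when R is reflexive. R is not reflexive, so not valid.
(B) the dual of axiom 4: valid iff R is transitive. R is not transitive — not valid.
(C) Box p -> Dia p (axiom D) characterises the serial frames. R is serial — valid.
(D) p -> Box Dia p is axiom B, which corresponds to symmetry. R is symmetric — valid.

C, D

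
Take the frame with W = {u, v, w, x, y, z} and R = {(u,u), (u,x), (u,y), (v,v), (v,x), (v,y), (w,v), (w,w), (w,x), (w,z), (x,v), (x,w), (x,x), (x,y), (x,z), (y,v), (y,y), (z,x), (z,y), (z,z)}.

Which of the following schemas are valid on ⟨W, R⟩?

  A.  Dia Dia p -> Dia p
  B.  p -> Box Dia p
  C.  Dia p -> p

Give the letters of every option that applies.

R is not symmetric: u R x but not x R u.
R is not transitive: u R x and x R v but not u R v.
R is not a subset of the identity: u R x with u ≠ x.
(A) Dia Dia p -> Dia p (the dual of axiom 4) characterises the transitive frames. R is not transitive — not valid.
(B) p -> Box Dia p is axiom B; it is valid on a frame exactly when R is symmetric. R is not symmetric, so not valid.
(C) Dia p -> p (the converse of T) corresponds to R being a subset of the identity. Here R ⊄ identity, so not valid.

none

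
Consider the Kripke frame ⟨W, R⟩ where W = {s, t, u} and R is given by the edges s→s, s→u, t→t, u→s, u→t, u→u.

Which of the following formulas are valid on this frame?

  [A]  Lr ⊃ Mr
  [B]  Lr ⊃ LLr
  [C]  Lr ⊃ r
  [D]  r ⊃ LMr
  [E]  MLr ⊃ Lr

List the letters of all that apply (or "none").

R is reflexive: each world relates to itself.
R is not symmetric: u R t but not t R u.
R is not transitive: s R u and u R t but not s R t.
R is not euclidean: u R s and u R t but not s R t.
R is serial: every world has an R-successor.
(A) Lr ⊃ Mr is axiom D; it is valid on a frame exactly when R is serial. R is serial, so valid.
(B) Lr ⊃ LLr is axiom 4, which corresponds to transitivity. R is not transitive — not valid.
(C) Lr ⊃ r is axiom T; it is valid on a frame exactly when R is reflexive. R is reflexive, so valid.
(D) r ⊃ LMr is axiom B, which corresponds to symmetry. R is not symmetric — not valid.
(E) MLr ⊃ Lr is the dual of axiom 5; it is valid on a frame exactly when R is euclidean. R is not euclidean, so not valid.

A, C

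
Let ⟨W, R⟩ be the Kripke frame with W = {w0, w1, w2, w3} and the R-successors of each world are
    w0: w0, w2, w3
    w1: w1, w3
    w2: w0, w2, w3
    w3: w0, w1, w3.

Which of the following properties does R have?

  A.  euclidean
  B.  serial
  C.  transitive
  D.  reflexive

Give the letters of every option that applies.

(A) not euclidean: w0 R w3 and w0 R w2 but not w3 R w2.
(B) serial: every world has an R-successor.
(C) not transitive: w0 R w3 and w3 R w1 but not w0 R w1.
(D) reflexive: each world relates to itself.

B, D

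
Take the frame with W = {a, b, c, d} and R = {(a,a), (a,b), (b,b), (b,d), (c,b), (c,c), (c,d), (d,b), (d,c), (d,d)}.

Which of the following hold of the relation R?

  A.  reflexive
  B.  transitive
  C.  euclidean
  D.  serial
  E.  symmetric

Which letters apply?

A, D

(A) reflexive: each world relates to itself.
(B) not transitive: a R b and b R d but not a R d.
(C) not euclidean: a R b and a R a but not b R a.
(D) serial: every world has an R-successor.
(E) not symmetric: a R b but not b R a.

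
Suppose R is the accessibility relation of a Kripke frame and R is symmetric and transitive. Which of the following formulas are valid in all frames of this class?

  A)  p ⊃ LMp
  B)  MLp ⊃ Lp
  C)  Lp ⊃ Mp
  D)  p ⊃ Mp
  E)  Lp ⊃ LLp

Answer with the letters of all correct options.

A, B, E

A symmetric transitive relation is euclidean (uRv and uRw give vRu by symmetry, then vRw by transitivity).
(A) p ⊃ LMp is axiom B; it is valid on a frame exactly when R is symmetric. Every such R is symmetric, so valid.
(B) MLp ⊃ Lp (the dual of axiom 5) characterises the euclidean frames. Every such R is euclidean — valid.
(C) Lp ⊃ Mp (axiom D) characterises the serial frames. Such an R need not be serial — not valid.
(D) p ⊃ Mp is the dual of axiom T; it is valid on a frame exactly when R is reflexive. Such an R need not be reflexive, so not valid.
(E) axiom 4: valid iff R is transitive. Every such R is transitive — valid.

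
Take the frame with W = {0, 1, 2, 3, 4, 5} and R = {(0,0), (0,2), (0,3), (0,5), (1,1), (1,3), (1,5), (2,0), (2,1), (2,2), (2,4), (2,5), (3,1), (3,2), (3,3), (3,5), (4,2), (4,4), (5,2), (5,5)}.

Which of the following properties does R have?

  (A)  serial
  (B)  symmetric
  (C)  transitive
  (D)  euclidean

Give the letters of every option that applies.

A

(A) serial: every world has an R-successor.
(B) not symmetric: 0 R 3 but not 3 R 0.
(C) not transitive: 0 R 2 and 2 R 1 but not 0 R 1.
(D) not euclidean: 0 R 2 and 0 R 3 but not 2 R 3.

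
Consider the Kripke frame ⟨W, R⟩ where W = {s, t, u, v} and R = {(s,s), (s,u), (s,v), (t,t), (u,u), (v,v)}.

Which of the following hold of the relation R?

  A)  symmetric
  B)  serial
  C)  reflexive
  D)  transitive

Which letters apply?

B, C, D

(A) not symmetric: s R u but not u R s.
(B) serial: every world has an R-successor.
(C) reflexive: each world relates to itself.
(D) transitive: R is closed under composition.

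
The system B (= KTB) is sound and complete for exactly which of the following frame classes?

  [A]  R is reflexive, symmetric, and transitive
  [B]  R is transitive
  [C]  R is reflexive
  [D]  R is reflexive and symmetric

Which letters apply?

D

(A) this class determines S5, not B (= KTB).
(B) this class determines K4, not B (= KTB).
(C) this class determines T (= KT), not B (= KTB).
(D) B (= KTB) is sound and complete for exactly this class.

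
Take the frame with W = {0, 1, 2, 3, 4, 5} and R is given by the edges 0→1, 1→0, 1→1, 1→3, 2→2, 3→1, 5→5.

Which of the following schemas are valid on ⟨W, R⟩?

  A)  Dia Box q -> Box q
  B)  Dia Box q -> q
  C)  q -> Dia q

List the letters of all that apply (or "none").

R is not reflexive: not 0 R 0.
R is symmetric: every R-edge is matched by its reverse.
R is not euclidean: 1 R 0 and 1 R 3 but not 0 R 3.
(A) the dual of axiom 5: valid iff R is euclidean. R is not euclidean — not valid.
(B) Dia Box q -> q (the dual of axiom B) characterises the symmetric frames. R is symmetric — valid.
(C) q -> Dia q (the dual of axiom T) characterises the reflexive frames. R is not reflexive — not valid.

B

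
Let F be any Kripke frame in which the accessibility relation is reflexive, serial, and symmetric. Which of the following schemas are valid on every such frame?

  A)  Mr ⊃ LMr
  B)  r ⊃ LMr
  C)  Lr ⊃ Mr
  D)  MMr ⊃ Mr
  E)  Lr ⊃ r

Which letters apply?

B, C, E

(A) Mr ⊃ LMr (axiom 5) characterises the euclidean frames. Such an R need not be euclidean — not valid.
(B) r ⊃ LMr is axiom B, which corresponds to symmetry. Every such R is symmetric — valid.
(C) Lr ⊃ Mr is axiom D; it is valid on a frame exactly when R is serial. Every such R is serial, so valid.
(D) MMr ⊃ Mr is the dual of axiom 4, which corresponds to transitivity. Such an R need not be transitive — not valid.
(E) Lr ⊃ r (axiom T) characterises the reflexive frames. Every such R is reflexive — valid.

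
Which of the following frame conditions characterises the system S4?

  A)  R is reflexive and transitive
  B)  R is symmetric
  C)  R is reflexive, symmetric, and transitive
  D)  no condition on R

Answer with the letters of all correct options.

A

(A) S4 is sound and complete for exactly this class.
(B) this class determines KB, not S4.
(C) this class determines S5, not S4.
(D) this class determines K, not S4.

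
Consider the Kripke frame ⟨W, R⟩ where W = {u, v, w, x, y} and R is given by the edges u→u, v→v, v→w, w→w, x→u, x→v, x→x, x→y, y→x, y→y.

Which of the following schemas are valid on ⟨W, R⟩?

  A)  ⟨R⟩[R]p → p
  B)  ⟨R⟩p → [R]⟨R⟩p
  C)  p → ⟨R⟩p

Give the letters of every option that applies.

C

R is reflexive: each world relates to itself.
R is not symmetric: v R w but not w R v.
R is not euclidean: v R w and v R v but not w R v.
(A) ⟨R⟩[R]p → p is the dual of axiom B; it is valid on a frame exactly when R is symmetric. R is not symmetric, so not valid.
(B) ⟨R⟩p → [R]⟨R⟩p (axiom 5) characterises the euclidean frames. R is not euclidean — not valid.
(C) p → ⟨R⟩p (the dual of axiom T) characterises the reflexive frames. R is reflexive — valid.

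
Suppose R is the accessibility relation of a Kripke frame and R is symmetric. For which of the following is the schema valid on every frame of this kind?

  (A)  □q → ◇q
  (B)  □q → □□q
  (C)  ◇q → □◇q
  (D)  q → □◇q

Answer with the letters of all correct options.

(A) □q → ◇q is axiom D; it is valid on a frame exactly when R is serial. Such an R need not be serial, so not valid.
(B) □q → □□q is axiom 4, which corresponds to transitivity. Such an R need not be transitive — not valid.
(C) ◇q → □◇q is axiom 5; it is valid on a frame exactly when R is euclidean. Such an R need not be euclidean, so not valid.
(D) q → □◇q is axiom B; it is valid on a frame exactly when R is symmetric. Every such R is symmetric, so valid.

D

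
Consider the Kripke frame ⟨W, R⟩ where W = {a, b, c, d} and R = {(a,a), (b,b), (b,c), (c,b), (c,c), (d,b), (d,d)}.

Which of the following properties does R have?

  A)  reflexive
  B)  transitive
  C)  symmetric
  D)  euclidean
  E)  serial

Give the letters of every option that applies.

(A) reflexive: each world relates to itself.
(B) not transitive: d R b and b R c but not d R c.
(C) not symmetric: d R b but not b R d.
(D) not euclidean: d R b and d R d but not b R d.
(E) serial: every world has an R-successor.

A, E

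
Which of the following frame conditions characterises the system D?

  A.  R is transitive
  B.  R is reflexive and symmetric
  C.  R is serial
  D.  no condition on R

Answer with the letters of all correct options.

C

(A) this class determines K4, not D.
(B) this class determines B (= KTB), not D.
(C) D is sound and complete for exactly this class.
(D) this class determines K, not D.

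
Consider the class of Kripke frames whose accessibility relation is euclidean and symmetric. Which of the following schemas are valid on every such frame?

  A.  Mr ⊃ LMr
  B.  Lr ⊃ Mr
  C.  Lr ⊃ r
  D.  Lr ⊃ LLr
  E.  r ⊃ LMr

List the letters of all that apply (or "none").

A symmetric euclidean relation is transitive (uRv and vRw give vRu by symmetry, then uRw by the euclidean condition, applied at v).
(A) Mr ⊃ LMr is axiom 5; it is valid on a frame exactly when R is euclidean. Every such R is euclidean, so valid.
(B) Lr ⊃ Mr is axiom D; it is valid on a frame exactly when R is serial. Such an R need not be serial, so not valid.
(C) Lr ⊃ r (axiom T) characterises the reflexive frames. Such an R need not be reflexive — not valid.
(D) Lr ⊃ LLr is axiom 4, which corresponds to transitivity. Every such R is transitive — valid.
(E) r ⊃ LMr is axiom B, which corresponds to symmetry. Every such R is symmetric — valid.

A, D, E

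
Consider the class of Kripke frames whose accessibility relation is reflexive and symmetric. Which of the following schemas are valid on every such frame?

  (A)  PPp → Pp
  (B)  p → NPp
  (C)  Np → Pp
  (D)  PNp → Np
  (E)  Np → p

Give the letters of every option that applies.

B, C, E

Reflexive relations are serial.
(A) PPp → Pp (the dual of axiom 4) characterises the transitive frames. Such an R need not be transitive — not valid.
(B) p → NPp is axiom B, which corresponds to symmetry. Every such R is symmetric — valid.
(C) Np → Pp (axiom D) characterises the serial frames. Every such R is serial — valid.
(D) PNp → Np (the dual of axiom 5) characterises the euclidean frames. Such an R need not be euclidean — not valid.
(E) Np → p is axiom T, which corresponds to reflexivity. Every such R is reflexive — valid.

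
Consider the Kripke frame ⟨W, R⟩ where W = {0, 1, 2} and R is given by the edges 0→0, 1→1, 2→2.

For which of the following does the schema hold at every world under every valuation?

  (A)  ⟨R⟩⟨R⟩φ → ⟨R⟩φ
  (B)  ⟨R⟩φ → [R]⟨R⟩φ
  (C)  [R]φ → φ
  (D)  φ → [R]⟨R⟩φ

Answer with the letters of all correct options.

R is reflexive: each world relates to itself.
R is symmetric: every R-edge is matched by its reverse.
R is transitive: R is closed under composition.
R is euclidean: any two R-successors of the same world are R-related.
(A) the dual of axiom 4: valid iff R is transitive. R is transitive — valid.
(B) ⟨R⟩φ → [R]⟨R⟩φ is axiom 5; it is valid on a frame exactly when R is euclidean. R is euclidean, so valid.
(C) axiom T: valid iff R is reflexive. R is reflexive — valid.
(D) axiom B: valid iff R is symmetric. R is symmetric — valid.

A, B, C, D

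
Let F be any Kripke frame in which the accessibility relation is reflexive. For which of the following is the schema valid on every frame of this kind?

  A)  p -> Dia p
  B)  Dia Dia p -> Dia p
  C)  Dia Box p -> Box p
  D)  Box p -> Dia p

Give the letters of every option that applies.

A, D

A reflexive relation is serial.
(A) the dual of axiom T: valid iff R is reflexive. Every such R is reflexive — valid.
(B) the dual of axiom 4: valid iff R is transitive. Such an R need not be transitive — not valid.
(C) the dual of axiom 5: valid iff R is euclidean. Such an R need not be euclidean — not valid.
(D) Box p -> Dia p is axiom D, which corresponds to seriality. Every such R is serial — valid.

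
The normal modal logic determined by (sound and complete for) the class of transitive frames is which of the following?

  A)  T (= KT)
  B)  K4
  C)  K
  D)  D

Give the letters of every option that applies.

B

(A) T (= KT) is determined by the class of reflexive frames.
(B) K4 is determined by exactly this class.
(C) K is determined by the class of arbitrary frames.
(D) D is determined by the class of serial frames.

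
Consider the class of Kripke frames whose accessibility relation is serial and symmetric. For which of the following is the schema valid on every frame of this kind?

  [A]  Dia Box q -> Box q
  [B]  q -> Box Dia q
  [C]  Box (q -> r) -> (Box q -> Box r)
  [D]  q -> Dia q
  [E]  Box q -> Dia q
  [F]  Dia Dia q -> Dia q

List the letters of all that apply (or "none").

B, C, E

(A) Dia Box q -> Box q (the dual of axiom 5) characterises the euclidean frames. Such an R need not be euclidean — not valid.
(B) q -> Box Dia q is axiom B, which corresponds to symmetry. Every such R is symmetric — valid.
(C) Box (q -> r) -> (Box q -> Box r) is axiom K, valid on every Kripke frame — valid.
(D) the dual of axiom T: valid iff R is reflexive. Such an R need not be reflexive — not valid.
(E) Box q -> Dia q is axiom D; it is valid on a frame exactly when R is serial. Every such R is serial, so valid.
(F) Dia Dia q -> Dia q is the dual of axiom 4, which corresponds to transitivity. Such an R need not be transitive — not valid.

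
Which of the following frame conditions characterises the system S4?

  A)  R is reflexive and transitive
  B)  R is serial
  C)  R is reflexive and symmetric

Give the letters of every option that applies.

(A) S4 is sound and complete for exactly this class.
(B) this class determines D, not S4.
(C) this class determines B (= KTB), not S4.

A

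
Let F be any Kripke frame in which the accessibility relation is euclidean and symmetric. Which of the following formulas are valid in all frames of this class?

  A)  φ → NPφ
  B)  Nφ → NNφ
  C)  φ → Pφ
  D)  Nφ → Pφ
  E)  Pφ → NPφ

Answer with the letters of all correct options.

A symmetric euclidean relation is transitive (uRv and vRw give vRu by symmetry, then uRw by the euclidean condition, applied at v).
(A) φ → NPφ is axiom B, which corresponds to symmetry. Every such R is symmetric — valid.
(B) axiom 4: valid iff R is transitive. Every such R is transitive — valid.
(C) φ → Pφ is the dual of axiom T, which corresponds to reflexivity. Such an R need not be reflexive — not valid.
(D) Nφ → Pφ is axiom D; it is valid on a frame exactly when R is serial. Such an R need not be serial, so not valid.
(E) Pφ → NPφ (axiom 5) characterises the euclidean frames. Every such R is euclidean — valid.

A, B, E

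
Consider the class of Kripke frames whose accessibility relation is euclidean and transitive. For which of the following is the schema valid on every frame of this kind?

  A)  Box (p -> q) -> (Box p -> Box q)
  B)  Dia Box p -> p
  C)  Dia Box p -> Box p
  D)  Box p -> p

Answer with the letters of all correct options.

(A) Box (p -> q) -> (Box p -> Box q) is the K axiom; it holds on all frames — valid.
(B) Dia Box p -> p is the dual of axiom B; it is valid on a frame exactly when R is symmetric. Such an R need not be symmetric, so not valid.
(C) Dia Box p -> Box p (the dual of axiom 5) characterises the euclidean frames. Every such R is euclidean — valid.
(D) axiom T: valid iff R is reflexive. Such an R need not be reflexive — not valid.

A, C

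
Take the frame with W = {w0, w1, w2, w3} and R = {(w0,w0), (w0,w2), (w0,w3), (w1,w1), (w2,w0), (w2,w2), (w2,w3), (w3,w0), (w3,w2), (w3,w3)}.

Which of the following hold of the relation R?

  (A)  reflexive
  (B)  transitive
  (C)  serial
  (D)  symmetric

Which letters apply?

A, B, C, D

(A) reflexive: each world relates to itself.
(B) transitive: R is closed under composition.
(C) serial: every world has an R-successor.
(D) symmetric: every R-edge is matched by its reverse.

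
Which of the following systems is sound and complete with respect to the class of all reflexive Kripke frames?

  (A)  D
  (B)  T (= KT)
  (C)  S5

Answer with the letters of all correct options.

B

(A) D is determined by the class of serial frames.
(B) T (= KT) is determined by exactly this class.
(C) S5 is determined by the class of reflexive, symmetric, and transitive frames.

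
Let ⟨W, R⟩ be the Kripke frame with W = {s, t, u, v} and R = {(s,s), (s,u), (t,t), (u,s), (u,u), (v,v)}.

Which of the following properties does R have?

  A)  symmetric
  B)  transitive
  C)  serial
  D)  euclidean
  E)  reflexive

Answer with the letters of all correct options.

A, B, C, D, E

(A) symmetric: every R-edge is matched by its reverse.
(B) transitive: R is closed under composition.
(C) serial: every world has an R-successor.
(D) euclidean: any two R-successors of the same world are R-related.
(E) reflexive: each world relates to itself.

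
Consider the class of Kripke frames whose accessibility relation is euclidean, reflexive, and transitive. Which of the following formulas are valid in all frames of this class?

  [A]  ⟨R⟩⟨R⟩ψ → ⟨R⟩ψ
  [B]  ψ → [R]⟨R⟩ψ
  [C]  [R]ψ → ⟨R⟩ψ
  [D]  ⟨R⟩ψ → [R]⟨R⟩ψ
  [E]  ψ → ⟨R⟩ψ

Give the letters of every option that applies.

A, B, C, D, E

A relation that is euclidean, reflexive, and transitive is also serial and symmetric.
(A) ⟨R⟩⟨R⟩ψ → ⟨R⟩ψ is the dual of axiom 4, which corresponds to transitivity. Every such R is transitive — valid.
(B) axiom B: valid iff R is symmetric. Every such R is symmetric — valid.
(C) [R]ψ → ⟨R⟩ψ (axiom D) characterises the serial frames. Every such R is serial — valid.
(D) ⟨R⟩ψ → [R]⟨R⟩ψ is axiom 5, which corresponds to the euclidean property. Every such R is euclidean — valid.
(E) ψ → ⟨R⟩ψ is the dual of axiom T, which corresponds to reflexivity. Every such R is reflexive — valid.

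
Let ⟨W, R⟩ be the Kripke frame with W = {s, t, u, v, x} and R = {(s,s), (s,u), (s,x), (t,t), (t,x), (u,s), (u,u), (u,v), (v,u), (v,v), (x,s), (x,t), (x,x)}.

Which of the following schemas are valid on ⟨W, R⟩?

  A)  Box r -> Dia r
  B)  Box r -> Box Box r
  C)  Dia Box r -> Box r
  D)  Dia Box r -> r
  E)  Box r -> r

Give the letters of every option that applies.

R is reflexive: each world relates to itself.
R is symmetric: every R-edge is matched by its reverse.
R is not transitive: s R u and u R v but not s R v.
R is not euclidean: s R u and s R x but not u R x.
R is serial: every world has an R-successor.
(A) Box r -> Dia r is axiom D; it is valid on a frame exactly when R is serial. R is serial, so valid.
(B) Box r -> Box Box r (axiom 4) characterises the transitive frames. R is not transitive — not valid.
(C) Dia Box r -> Box r is the dual of axiom 5; it is valid on a frame exactly when R is euclidean. R is not euclidean, so not valid.
(D) Dia Box r -> r is the dual of axiom B; it is valid on a frame exactly when R is symmetric. R is symmetric, so valid.
(E) axiom T: valid iff R is reflexive. R is reflexive — valid.

A, D, E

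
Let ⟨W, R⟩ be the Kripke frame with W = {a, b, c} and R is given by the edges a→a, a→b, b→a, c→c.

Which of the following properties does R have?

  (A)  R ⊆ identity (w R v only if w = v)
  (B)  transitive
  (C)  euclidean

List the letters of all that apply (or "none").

(A) not ⊆ identity: a R b with a ≠ b.
(B) not transitive: b R a and a R b but not b R b.
(C) not euclidean: a R b and a R b but not b R b.

none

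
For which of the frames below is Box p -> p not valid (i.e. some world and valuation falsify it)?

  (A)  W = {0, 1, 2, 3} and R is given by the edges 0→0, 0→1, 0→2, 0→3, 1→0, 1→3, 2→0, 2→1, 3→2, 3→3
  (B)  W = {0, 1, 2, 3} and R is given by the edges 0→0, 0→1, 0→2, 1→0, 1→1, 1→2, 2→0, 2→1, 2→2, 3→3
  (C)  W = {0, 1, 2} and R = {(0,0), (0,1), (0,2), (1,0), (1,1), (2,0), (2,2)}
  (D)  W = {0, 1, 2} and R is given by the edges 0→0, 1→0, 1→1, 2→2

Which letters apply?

The schema Box p -> p is axiom T; it is valid on a frame iff R is reflexive.
(A) R is not reflexive (not 1 R 1), so the schema fails here.
(B) R is reflexive (each world relates to itself), so the schema is valid here.
(C) R is reflexive (each world relates to itself), so the schema is valid here.
(D) R is reflexive (each world relates to itself), so the schema is valid here.

A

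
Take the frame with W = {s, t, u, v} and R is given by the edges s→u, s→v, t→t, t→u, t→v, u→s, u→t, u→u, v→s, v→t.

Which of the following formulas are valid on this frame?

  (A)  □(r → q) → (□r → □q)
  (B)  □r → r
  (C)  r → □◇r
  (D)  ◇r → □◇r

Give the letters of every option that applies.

R is not reflexive: not s R s.
R is symmetric: every R-edge is matched by its reverse.
R is not euclidean: s R u and s R v but not u R v.
(A) □(r → q) → (□r → □q) is axiom K, valid on every Kripke frame — valid.
(B) □r → r (axiom T) characterises the reflexive frames. R is not reflexive — not valid.
(C) r → □◇r (axiom B) characterises the symmetric frames. R is symmetric — valid.
(D) ◇r → □◇r is axiom 5, which corresponds to the euclidean property. R is not euclidean — not valid.

A, C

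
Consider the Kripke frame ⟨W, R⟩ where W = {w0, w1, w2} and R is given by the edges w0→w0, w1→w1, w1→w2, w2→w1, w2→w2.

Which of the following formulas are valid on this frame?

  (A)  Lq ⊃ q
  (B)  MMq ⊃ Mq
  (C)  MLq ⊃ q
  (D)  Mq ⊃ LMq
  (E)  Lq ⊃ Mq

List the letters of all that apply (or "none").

A, B, C, D, E

R is reflexive: each world relates to itself.
R is symmetric: every R-edge is matched by its reverse.
R is transitive: R is closed under composition.
R is euclidean: any two R-successors of the same world are R-related.
R is serial: every world has an R-successor.
(A) Lq ⊃ q (axiom T) characterises the reflexive frames. R is reflexive — valid.
(B) MMq ⊃ Mq is the dual of axiom 4, which corresponds to transitivity. R is transitive — valid.
(C) MLq ⊃ q is the dual of axiom B, which corresponds to symmetry. R is symmetric — valid.
(D) Mq ⊃ LMq is axiom 5, which corresponds to the euclidean property. R is euclidean — valid.
(E) axiom D: valid iff R is serial. R is serial — valid.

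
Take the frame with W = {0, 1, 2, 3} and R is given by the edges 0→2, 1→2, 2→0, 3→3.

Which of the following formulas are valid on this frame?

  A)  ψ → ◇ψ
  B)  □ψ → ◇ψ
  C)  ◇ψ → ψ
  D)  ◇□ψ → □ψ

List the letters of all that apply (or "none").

R is not reflexive: not 0 R 0.
R is not euclidean: 0 R 2 and 0 R 2 but not 2 R 2.
R is serial: every world has an R-successor.
R is not a subset of the identity: 0 R 2 with 0 ≠ 2.
(A) the dual of axiom T: valid iff R is reflexive. R is not reflexive — not valid.
(B) □ψ → ◇ψ is axiom D, which corresponds to seriality. R is serial — valid.
(C) ◇ψ → ψ is the converse of T; it holds exactly when R ⊆ identity. Here R ⊄ identity — not valid.
(D) ◇□ψ → □ψ (the dual of axiom 5) characterises the euclidean frames. R is not euclidean — not valid.

B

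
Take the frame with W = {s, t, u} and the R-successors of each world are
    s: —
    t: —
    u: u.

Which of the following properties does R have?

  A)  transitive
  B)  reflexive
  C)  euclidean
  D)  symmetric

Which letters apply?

(A) transitive: R is closed under composition.
(B) not reflexive: not s R s.
(C) euclidean: any two R-successors of the same world are R-related.
(D) symmetric: every R-edge is matched by its reverse.

A, C, D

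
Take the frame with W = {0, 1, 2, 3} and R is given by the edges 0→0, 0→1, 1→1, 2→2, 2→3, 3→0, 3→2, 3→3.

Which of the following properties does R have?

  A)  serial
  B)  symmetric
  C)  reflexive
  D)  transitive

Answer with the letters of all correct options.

A, C

(A) serial: every world has an R-successor.
(B) not symmetric: 0 R 1 but not 1 R 0.
(C) reflexive: each world relates to itself.
(D) not transitive: 2 R 3 and 3 R 0 but not 2 R 0.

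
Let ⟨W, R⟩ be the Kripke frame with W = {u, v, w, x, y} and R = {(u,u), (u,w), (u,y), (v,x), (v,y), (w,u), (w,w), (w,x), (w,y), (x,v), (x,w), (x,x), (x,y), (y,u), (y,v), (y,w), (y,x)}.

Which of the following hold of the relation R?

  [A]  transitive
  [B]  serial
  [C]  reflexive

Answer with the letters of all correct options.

(A) not transitive: u R w and w R x but not u R x.
(B) serial: every world has an R-successor.
(C) not reflexive: not v R v.

B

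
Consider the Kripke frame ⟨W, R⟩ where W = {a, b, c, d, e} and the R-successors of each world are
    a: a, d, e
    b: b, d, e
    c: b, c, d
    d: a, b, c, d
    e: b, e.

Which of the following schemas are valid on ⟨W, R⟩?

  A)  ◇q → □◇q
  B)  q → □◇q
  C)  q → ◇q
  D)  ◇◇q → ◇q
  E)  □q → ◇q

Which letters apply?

C, E

R is reflexive: each world relates to itself.
R is not symmetric: a R e but not e R a.
R is not transitive: a R d and d R b but not a R b.
R is not euclidean: a R d and a R e but not d R e.
R is serial: every world has an R-successor.
(A) axiom 5: valid iff R is euclidean. R is not euclidean — not valid.
(B) q → □◇q (axiom B) characterises the symmetric frames. R is not symmetric — not valid.
(C) q → ◇q (the dual of axiom T) characterises the reflexive frames. R is reflexive — valid.
(D) ◇◇q → ◇q is the dual of axiom 4, which corresponds to transitivity. R is not transitive — not valid.
(E) □q → ◇q is axiom D; it is valid on a frame exactly when R is serial. R is serial, so valid.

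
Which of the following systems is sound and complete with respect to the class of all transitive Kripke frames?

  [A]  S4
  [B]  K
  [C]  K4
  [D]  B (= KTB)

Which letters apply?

C

(A) S4 is determined by the class of reflexive and transitive frames.
(B) K is determined by the class of arbitrary frames.
(C) K4 is determined by exactly this class.
(D) B (= KTB) is determined by the class of reflexive and symmetric frames.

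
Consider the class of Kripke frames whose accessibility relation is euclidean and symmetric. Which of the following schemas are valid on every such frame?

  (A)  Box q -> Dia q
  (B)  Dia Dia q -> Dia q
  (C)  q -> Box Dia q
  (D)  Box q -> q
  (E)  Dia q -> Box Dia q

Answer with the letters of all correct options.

B, C, E

A symmetric euclidean relation is transitive (uRv and vRw give vRu by symmetry, then uRw by the euclidean condition, applied at v).
(A) axiom D: valid iff R is serial. Such an R need not be serial — not valid.
(B) the dual of axiom 4: valid iff R is transitive. Every such R is transitive — valid.
(C) q -> Box Dia q is axiom B; it is valid on a frame exactly when R is symmetric. Every such R is symmetric, so valid.
(D) Box q -> q is axiom T; it is valid on a frame exactly when R is reflexive. Such an R need not be reflexive, so not valid.
(E) Dia q -> Box Dia q is axiom 5; it is valid on a frame exactly when R is euclidean. Every such R is euclidean, so valid.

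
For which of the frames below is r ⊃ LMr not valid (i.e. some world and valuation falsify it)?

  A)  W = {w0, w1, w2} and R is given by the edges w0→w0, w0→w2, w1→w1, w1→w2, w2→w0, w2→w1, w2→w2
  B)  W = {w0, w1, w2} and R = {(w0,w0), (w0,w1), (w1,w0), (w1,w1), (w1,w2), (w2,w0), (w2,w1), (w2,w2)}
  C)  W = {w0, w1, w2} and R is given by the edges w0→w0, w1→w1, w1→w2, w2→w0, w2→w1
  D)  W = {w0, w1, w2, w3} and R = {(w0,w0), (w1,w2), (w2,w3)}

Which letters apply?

The schema r ⊃ LMr is axiom B; it is valid on a frame iff R is symmetric.
(A) R is symmetric (every R-edge is matched by its reverse), so the schema is valid here.
(B) R is not symmetric (w2 R w0 but not w0 R w2), so the schema fails here.
(C) R is not symmetric (w2 R w0 but not w0 R w2), so the schema fails here.
(D) R is not symmetric (w1 R w2 but not w2 R w1), so the schema fails here.

B, C, D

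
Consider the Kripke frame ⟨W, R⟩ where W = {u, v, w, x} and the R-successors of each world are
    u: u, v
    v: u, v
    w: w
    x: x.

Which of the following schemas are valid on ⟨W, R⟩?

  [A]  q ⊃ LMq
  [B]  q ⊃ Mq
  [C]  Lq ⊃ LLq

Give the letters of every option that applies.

R is reflexive: each world relates to itself.
R is symmetric: every R-edge is matched by its reverse.
R is transitive: R is closed under composition.
(A) q ⊃ LMq is axiom B, which corresponds to symmetry. R is symmetric — valid.
(B) q ⊃ Mq (the dual of axiom T) characterises the reflexive frames. R is reflexive — valid.
(C) axiom 4: valid iff R is transitive. R is transitive — valid.

A, B, C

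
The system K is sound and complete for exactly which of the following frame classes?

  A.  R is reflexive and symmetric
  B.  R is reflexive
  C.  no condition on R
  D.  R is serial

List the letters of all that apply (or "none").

C

(A) this class determines B (= KTB), not K.
(B) this class determines T (= KT), not K.
(C) K is sound and complete for exactly this class.
(D) this class determines D, not K.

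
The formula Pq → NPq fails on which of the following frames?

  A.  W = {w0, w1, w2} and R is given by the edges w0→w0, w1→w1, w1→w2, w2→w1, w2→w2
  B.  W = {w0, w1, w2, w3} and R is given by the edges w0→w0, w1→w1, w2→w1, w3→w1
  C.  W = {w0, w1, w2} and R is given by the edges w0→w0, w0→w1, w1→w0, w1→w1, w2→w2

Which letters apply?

The schema Pq → NPq is axiom 5; it is valid on a frame iff R is euclidean.
(A) R is euclidean (any two R-successors of the same world are R-related), so the schema is valid here.
(B) R is euclidean (any two R-successors of the same world are R-related), so the schema is valid here.
(C) R is euclidean (any two R-successors of the same world are R-related), so the schema is valid here.

none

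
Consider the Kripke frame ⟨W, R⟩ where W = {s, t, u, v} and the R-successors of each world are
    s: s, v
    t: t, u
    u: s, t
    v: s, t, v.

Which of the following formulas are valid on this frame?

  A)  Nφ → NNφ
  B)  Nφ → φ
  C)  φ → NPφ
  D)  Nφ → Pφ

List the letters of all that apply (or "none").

R is not reflexive: not u R u.
R is not symmetric: u R s but not s R u.
R is not transitive: s R v and v R t but not s R t.
R is serial: every world has an R-successor.
(A) axiom 4: valid iff R is transitive. R is not transitive — not valid.
(B) axiom T: valid iff R is reflexive. R is not reflexive — not valid.
(C) φ → NPφ is axiom B; it is valid on a frame exactly when R is symmetric. R is not symmetric, so not valid.
(D) Nφ → Pφ (axiom D) characterises the serial frames. R is serial — valid.

D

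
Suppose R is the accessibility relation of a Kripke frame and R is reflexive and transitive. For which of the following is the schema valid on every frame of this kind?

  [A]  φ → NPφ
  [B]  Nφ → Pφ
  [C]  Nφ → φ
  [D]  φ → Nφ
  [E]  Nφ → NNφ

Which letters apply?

B, C, E

Reflexive relations are serial.
(A) φ → NPφ (axiom B) characterises the symmetric frames. Such an R need not be symmetric — not valid.
(B) Nφ → Pφ is axiom D; it is valid on a frame exactly when R is serial. Every such R is serial, so valid.
(C) Nφ → φ is axiom T; it is valid on a frame exactly when R is reflexive. Every such R is reflexive, so valid.
(D) φ → Nφ (equivalent to ◇p→p) corresponds to R being a subset of the identity. Such an R need not be a subset of the identity, so not valid.
(E) Nφ → NNφ is axiom 4, which corresponds to transitivity. Every such R is transitive — valid.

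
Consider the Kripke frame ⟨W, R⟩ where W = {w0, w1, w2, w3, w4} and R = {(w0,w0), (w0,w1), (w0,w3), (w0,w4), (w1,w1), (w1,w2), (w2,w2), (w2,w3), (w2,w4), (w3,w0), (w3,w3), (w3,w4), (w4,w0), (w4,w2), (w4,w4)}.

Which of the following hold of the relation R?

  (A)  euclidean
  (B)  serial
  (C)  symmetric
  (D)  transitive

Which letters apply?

B

(A) not euclidean: w0 R w1 and w0 R w0 but not w1 R w0.
(B) serial: every world has an R-successor.
(C) not symmetric: w0 R w1 but not w1 R w0.
(D) not transitive: w0 R w1 and w1 R w2 but not w0 R w2.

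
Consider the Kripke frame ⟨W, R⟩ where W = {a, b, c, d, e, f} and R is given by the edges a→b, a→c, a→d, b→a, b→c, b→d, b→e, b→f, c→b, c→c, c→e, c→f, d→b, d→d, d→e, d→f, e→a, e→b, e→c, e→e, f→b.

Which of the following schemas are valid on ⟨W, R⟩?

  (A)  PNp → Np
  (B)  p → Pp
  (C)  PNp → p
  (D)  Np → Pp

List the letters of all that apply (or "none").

R is not reflexive: not a R a.
R is not symmetric: a R c but not c R a.
R is not euclidean: a R c and a R d but not c R d.
R is serial: every world has an R-successor.
(A) PNp → Np is the dual of axiom 5, which corresponds to the euclidean property. R is not euclidean — not valid.
(B) p → Pp (the dual of axiom T) characterises the reflexive frames. R is not reflexive — not valid.
(C) PNp → p (the dual of axiom B) characterises the symmetric frames. R is not symmetric — not valid.
(D) Np → Pp (axiom D) characterises the serial frames. R is serial — valid.

D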